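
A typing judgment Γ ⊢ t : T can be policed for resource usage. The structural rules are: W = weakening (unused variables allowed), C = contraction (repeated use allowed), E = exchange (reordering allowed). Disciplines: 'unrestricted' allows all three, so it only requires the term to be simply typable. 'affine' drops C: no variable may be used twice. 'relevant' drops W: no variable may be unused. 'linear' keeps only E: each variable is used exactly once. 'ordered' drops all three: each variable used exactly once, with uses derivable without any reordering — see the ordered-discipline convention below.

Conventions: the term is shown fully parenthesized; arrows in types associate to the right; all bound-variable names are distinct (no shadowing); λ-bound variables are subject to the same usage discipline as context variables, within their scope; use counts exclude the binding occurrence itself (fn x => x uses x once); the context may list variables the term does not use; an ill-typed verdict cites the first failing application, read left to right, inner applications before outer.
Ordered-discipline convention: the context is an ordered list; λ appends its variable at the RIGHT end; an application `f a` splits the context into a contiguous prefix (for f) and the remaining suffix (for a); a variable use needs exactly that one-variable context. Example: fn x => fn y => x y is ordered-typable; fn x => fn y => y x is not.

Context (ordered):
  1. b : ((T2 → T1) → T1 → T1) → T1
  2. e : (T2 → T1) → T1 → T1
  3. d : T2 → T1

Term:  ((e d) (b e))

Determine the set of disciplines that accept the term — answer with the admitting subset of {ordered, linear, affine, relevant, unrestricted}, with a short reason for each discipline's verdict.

accepted by: relevant, unrestricted
usage: b=1, e=2, d=1
left-to-right use order: e, d, b, e
typing: the term checks, with type T1
ordered: ✗, needs contraction — e ×2
linear: ✗, needs contraction — e ×2
affine: ✗, needs contraction — e ×2
relevant: ✓, at least one use each (b, e, d)
unrestricted: ✓, typability at T1 is all that's needed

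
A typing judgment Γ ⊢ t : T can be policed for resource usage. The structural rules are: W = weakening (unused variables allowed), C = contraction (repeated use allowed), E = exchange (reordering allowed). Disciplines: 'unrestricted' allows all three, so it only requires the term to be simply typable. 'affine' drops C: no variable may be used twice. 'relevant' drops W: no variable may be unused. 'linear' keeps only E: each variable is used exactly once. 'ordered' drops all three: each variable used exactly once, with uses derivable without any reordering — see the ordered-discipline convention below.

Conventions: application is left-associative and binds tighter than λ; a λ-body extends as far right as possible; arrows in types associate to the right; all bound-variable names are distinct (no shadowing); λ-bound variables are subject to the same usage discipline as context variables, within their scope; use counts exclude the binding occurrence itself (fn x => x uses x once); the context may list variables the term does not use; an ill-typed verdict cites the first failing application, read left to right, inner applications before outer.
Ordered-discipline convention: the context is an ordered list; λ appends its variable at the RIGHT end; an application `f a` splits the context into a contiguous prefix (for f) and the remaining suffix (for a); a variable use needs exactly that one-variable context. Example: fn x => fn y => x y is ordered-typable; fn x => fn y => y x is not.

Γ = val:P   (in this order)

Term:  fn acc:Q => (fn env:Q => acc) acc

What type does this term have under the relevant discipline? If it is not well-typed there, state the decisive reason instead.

not well-typed under relevant — val, env left unused
usage: val=0; acc (bound)=2; env (bound)=0
left-to-right use order: acc, acc
typing: well-typed at Q -> Q
across the five disciplines: ordered ✗, linear ✗, affine ✗, relevant ✗, unrestricted ✓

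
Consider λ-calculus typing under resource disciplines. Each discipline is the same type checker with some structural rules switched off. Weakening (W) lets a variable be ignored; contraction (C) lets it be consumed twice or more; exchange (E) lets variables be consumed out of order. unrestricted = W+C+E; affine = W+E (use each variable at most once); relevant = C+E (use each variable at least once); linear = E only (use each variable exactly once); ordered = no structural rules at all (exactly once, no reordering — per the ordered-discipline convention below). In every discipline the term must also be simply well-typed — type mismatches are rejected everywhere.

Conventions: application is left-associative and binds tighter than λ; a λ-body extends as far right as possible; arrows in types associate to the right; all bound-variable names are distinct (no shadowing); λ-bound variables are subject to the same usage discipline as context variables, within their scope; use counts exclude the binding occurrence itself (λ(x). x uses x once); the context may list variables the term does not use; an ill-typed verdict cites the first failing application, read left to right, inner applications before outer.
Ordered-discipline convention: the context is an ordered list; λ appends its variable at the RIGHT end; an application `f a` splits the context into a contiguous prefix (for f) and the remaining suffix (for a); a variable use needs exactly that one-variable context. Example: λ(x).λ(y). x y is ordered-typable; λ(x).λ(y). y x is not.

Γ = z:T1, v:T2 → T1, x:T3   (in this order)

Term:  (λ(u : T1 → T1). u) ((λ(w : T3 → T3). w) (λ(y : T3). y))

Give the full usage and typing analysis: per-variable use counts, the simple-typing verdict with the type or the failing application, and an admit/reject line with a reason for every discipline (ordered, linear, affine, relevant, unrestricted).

usage: z=0, v=0, x=0, u (bound)=1, w (bound)=1, y (bound)=1
use order (left to right): u, w, y
typing: ill-typed: a function awaiting T1 → T1 gets T3 → T3
ordered: ✗ — a type mismatch blocks all five
linear: ✗ — the type mismatch rejects it
affine: ✗ — not simply typable
relevant: ✗ — fails simple typing
unrestricted: ✗ — a type mismatch blocks all five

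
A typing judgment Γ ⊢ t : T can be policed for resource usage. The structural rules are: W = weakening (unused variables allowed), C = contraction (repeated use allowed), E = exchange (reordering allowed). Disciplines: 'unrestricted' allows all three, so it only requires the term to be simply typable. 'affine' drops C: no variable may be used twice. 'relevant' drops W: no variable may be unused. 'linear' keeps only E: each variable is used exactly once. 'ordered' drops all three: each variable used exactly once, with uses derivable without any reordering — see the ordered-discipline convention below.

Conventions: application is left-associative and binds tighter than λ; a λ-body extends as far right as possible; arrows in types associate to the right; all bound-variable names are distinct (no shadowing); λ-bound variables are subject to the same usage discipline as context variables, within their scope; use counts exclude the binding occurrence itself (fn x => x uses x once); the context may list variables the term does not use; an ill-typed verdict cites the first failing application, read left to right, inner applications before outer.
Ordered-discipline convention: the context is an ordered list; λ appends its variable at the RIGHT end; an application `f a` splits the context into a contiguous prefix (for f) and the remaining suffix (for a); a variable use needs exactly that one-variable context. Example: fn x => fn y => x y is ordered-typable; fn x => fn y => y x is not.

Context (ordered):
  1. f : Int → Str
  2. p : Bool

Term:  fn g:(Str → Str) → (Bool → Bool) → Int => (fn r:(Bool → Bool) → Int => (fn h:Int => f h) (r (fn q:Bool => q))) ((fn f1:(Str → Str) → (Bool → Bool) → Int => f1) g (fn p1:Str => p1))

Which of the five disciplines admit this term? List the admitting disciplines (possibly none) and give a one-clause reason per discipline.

admitted in: affine, unrestricted
use counts: f ×1; p ×0; g [bound] ×1; r [bound] ×1; h [bound] ×1; q [bound] ×1; f1 [bound] ×1; p1 [bound] ×1
order of uses: f, h, r, q, f1, g, p1
typing: well-typed at ((Str → Str) → (Bool → Bool) → Int) → Str
ordered: ✗, p left unused
linear: ✗, p left unused
affine: ✓, none of f, p, g, r, h, q, f1, p1 used more than once
relevant: ✗, p left unused
unrestricted: ✓, type-checks (((Str → Str) → (Bool → Bool) → Int) → Str) and nothing is barred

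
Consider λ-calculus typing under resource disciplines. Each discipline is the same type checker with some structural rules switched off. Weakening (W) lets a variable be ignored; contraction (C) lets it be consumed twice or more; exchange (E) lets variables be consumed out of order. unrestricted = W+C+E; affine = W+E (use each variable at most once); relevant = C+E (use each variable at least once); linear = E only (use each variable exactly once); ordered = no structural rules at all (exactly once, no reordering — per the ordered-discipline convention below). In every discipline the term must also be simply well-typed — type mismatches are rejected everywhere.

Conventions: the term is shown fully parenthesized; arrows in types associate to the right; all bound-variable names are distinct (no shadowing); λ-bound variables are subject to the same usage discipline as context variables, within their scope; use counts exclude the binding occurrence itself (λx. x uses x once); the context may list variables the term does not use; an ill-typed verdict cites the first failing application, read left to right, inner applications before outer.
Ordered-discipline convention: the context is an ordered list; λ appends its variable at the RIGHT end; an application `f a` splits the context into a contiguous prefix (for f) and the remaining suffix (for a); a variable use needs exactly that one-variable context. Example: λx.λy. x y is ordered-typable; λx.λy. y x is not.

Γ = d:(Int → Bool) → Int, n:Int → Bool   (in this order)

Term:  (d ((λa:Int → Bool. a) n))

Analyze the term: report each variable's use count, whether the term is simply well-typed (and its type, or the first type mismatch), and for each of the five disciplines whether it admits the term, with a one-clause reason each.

variable uses: d=1, n=1, a (λ-bound)=1
uses in reading order: d, a, n
typing: the term checks, with type Int
ordered: ✓ — one use each (d, n, a); ordered split holds
linear: ✓ — each of d, n, a used exactly once
affine: ✓ — d, n, a: no repeats, contraction unneeded
relevant: ✓ — d, n, a: all used, weakening unneeded
unrestricted: ✓ — type-checks (Int) and nothing is barred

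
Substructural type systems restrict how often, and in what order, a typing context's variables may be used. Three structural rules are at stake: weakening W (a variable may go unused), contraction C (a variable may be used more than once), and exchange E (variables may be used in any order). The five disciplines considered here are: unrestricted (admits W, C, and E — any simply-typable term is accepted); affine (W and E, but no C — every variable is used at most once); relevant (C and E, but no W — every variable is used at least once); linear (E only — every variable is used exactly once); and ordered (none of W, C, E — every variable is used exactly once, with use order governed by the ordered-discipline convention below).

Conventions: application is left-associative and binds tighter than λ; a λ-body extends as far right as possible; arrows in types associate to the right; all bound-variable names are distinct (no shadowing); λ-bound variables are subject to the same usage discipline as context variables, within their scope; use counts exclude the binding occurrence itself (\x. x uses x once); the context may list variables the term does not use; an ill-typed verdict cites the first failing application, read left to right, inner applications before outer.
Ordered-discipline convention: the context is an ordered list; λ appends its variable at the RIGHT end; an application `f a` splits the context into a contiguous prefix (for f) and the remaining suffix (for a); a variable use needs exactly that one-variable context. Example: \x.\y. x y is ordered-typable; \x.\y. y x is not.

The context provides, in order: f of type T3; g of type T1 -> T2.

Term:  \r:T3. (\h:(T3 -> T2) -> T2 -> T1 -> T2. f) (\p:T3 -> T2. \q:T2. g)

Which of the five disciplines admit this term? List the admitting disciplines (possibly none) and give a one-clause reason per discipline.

accepted by: affine, unrestricted
use counts: f: 1; g: 1; r [bound]: 0; h [bound]: 0; p [bound]: 0; q [bound]: 0
use order (left to right): f, g
typing: ✓ — T3 -> T3
ordered: ✗ — r, h, p, q left unused
linear: ✗ — r, h, p, q left unused
affine: ✓ — at most one use each (f, g, r, h, p, q)
relevant: ✗ — r, h, p, q left unused
unrestricted: ✓ — well-typed at T3 -> T3; no restrictions here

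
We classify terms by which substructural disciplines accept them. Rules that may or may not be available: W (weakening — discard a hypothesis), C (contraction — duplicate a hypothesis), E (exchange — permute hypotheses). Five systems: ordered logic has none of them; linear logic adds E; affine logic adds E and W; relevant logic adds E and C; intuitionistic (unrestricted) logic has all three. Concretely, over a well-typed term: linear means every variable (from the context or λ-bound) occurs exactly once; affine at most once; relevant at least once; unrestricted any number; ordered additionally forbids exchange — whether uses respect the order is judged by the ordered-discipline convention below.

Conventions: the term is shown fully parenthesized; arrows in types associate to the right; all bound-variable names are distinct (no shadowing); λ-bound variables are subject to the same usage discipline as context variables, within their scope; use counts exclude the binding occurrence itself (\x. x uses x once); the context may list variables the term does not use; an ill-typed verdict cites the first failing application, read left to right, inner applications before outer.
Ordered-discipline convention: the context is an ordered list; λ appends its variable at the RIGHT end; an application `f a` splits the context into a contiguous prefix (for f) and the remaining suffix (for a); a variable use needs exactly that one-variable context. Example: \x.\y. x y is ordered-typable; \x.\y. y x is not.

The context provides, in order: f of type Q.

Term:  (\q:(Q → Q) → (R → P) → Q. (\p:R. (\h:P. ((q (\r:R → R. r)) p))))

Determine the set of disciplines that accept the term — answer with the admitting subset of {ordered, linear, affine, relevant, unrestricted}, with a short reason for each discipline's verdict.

accepted by: none
variable uses: f=0; q [bound]=1; p [bound]=1; h [bound]=0; r [bound]=1
uses in reading order: q, r, p
typing: ill-typed: argument of type (R → R) → R → R where Q → Q is required
ordered: ✗ — the type mismatch rejects it
linear: ✗ — not simply typable
affine: ✗ — fails simple typing
relevant: ✗ — a type mismatch blocks all five
unrestricted: ✗ — the type mismatch rejects it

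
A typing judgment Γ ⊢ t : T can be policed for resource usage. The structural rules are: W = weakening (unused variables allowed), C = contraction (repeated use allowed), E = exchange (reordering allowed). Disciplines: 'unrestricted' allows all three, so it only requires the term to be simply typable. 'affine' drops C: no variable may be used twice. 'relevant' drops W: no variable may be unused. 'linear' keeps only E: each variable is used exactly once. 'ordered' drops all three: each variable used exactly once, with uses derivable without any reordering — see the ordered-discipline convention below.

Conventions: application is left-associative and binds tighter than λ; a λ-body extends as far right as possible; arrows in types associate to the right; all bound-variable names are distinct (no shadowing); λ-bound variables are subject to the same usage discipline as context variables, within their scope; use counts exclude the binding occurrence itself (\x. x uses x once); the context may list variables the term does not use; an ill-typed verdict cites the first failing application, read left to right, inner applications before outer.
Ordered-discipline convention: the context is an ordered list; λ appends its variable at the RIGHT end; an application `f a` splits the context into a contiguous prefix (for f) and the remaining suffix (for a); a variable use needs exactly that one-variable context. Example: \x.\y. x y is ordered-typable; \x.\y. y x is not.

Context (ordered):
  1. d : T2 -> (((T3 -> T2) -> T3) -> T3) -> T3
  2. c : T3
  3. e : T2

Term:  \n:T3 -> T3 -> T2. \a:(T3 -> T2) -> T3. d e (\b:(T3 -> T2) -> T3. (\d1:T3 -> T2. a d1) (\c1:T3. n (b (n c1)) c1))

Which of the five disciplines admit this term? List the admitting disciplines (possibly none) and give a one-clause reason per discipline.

admitted in: unrestricted
usage: d: 1×; c: 0×; e: 1×; n (bound): 2×; a (bound): 1×; b (bound): 1×; d1 (bound): 1×; c1 (bound): 2×
order of uses: d, e, a, d1, n, b, n, c1, c1
typing: ✓ — (T3 -> T3 -> T2) -> ((T3 -> T2) -> T3) -> T3
ordered: ✗ — uses contraction: n ×2, c1 ×2; c never used (weakening)
linear: ✗ — uses contraction: n ×2, c1 ×2; c never used (weakening)
affine: ✗ — uses contraction: n ×2, c1 ×2
relevant: ✗ — c never used (weakening)
unrestricted: ✓ — simply typable at (T3 -> T3 -> T2) -> ((T3 -> T2) -> T3) -> T3; W, C, E all held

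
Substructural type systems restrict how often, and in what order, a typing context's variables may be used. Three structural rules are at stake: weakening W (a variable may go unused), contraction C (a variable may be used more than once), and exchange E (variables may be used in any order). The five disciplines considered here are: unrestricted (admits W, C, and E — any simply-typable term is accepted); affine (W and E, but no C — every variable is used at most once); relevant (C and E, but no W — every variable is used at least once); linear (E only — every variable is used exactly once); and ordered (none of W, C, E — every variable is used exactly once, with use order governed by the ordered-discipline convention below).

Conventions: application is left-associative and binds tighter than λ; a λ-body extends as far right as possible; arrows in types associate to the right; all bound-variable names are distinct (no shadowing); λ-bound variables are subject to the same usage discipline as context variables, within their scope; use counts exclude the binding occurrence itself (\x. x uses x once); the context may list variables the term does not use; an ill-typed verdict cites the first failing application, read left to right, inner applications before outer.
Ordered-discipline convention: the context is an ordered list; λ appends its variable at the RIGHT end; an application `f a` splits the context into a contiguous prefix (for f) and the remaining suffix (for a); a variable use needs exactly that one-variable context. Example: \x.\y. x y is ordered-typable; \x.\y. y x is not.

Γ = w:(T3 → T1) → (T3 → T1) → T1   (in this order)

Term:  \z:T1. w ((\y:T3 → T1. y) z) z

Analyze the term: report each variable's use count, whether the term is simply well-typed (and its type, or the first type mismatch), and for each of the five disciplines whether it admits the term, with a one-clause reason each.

counts: w=1; z (λ-bound)=2; y (λ-bound)=1
use order (left to right): w, y, z, z
typing: ill-typed: argument of type T1 where T3 → T1 is required
ordered: ✗, not simply typable
linear: ✗, fails simple typing
affine: ✗, a type mismatch blocks all five
relevant: ✗, the type mismatch rejects it
unrestricted: ✗, not simply typable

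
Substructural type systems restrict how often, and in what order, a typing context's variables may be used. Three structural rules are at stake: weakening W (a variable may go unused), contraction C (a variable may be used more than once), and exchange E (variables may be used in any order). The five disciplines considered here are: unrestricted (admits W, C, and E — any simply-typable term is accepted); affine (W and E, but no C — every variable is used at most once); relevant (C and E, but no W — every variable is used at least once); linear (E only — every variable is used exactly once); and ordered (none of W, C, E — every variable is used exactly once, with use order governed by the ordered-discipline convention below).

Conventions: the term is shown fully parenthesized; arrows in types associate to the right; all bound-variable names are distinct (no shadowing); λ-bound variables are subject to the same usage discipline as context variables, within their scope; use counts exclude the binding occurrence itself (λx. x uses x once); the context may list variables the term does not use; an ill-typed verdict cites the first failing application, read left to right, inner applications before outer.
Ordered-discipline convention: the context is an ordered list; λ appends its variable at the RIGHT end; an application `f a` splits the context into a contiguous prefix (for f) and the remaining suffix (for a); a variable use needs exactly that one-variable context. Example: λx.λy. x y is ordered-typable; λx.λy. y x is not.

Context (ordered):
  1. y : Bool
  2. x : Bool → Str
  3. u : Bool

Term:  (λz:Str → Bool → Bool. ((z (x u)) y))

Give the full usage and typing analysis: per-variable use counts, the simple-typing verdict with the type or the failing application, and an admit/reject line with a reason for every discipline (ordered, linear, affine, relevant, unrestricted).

use counts: y=1, x=1, u=1, z [bound]=1
uses in reading order: z, x, u, y
typing: well-typed — term : (Str → Bool → Bool) → Bool
ordered: ✗, no ordered split (uses run z, x, u, y)
linear: ✓, y, x, u, z: one use apiece
affine: ✓, at most one use each (y, x, u, z)
relevant: ✓, every one of y, x, u, z appears
unrestricted: ✓, simply typable at (Str → Bool → Bool) → Bool; W, C, E all held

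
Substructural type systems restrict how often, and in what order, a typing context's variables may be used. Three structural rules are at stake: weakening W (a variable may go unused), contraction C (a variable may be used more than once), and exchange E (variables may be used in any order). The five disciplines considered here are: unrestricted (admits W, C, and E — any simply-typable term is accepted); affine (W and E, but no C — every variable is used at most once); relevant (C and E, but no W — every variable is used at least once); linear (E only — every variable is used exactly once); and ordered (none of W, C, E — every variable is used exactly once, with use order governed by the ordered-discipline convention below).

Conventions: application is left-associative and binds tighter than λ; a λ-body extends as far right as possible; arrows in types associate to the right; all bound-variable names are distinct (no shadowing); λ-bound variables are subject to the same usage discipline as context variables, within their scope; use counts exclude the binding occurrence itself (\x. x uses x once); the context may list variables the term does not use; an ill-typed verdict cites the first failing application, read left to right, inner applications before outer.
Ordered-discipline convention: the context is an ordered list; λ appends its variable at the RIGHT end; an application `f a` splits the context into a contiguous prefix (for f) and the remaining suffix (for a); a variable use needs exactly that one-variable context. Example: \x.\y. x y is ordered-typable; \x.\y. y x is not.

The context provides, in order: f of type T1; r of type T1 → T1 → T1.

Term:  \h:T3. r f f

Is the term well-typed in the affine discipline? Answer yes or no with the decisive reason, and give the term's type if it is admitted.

no — uses contraction: f ×2
variable uses: f: 2×; r: 1×; h [bound]: 0×
left-to-right use order: r, f, f
typing: well-typed — term : T3 → T1
all disciplines: ordered ✗; linear ✗; affine ✗; relevant ✗; unrestricted ✓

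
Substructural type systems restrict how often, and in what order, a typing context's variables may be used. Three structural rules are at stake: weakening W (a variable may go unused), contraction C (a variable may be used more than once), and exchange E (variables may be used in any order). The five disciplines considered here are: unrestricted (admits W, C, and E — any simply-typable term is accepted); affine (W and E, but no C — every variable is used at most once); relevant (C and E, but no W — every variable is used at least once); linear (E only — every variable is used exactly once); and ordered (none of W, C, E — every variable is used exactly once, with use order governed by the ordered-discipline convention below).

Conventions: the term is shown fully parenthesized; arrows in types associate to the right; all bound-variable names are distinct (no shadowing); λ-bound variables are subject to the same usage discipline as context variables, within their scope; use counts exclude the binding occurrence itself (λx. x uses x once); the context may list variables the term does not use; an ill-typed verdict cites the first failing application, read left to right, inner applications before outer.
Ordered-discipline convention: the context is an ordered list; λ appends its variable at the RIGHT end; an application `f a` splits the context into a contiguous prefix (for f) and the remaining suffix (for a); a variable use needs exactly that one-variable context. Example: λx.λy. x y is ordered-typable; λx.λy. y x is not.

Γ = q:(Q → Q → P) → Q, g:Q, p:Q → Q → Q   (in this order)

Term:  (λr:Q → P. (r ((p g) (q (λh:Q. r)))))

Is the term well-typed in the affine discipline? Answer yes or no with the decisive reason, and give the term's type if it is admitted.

no — needs contraction — r ×2
variable uses: q: 1×; g: 1×; p: 1×; r (bound): 2×; h (bound): 0×
use order (left to right): r, p, g, q, r
typing: well-typed — term : (Q → P) → P
across the five disciplines: ordered ✗; linear ✗; affine ✗; relevant ✗; unrestricted ✓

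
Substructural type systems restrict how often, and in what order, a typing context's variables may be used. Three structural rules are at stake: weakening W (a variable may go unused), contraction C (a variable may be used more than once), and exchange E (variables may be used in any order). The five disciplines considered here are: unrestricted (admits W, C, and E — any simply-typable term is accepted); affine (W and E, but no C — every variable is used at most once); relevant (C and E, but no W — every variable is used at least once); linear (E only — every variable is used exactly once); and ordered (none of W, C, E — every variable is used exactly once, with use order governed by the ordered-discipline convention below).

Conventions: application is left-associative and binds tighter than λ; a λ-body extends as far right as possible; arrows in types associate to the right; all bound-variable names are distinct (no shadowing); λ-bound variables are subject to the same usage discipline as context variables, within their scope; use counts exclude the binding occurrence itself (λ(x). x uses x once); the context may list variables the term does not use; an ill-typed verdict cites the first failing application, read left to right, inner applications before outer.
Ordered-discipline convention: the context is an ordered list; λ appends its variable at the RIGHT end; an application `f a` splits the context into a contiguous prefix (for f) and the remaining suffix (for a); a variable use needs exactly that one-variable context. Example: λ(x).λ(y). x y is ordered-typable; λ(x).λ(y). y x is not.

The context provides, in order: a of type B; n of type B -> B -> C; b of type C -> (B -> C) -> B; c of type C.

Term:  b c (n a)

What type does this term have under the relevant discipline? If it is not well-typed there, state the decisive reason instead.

term : B
counts: a: 1×; n: 1×; b: 1×; c: 1×
use order (left to right): b, c, n, a
typing: ✓ — B
per-discipline verdicts: ordered ✗ · linear ✓ · affine ✓ · relevant ✓ · unrestricted ✓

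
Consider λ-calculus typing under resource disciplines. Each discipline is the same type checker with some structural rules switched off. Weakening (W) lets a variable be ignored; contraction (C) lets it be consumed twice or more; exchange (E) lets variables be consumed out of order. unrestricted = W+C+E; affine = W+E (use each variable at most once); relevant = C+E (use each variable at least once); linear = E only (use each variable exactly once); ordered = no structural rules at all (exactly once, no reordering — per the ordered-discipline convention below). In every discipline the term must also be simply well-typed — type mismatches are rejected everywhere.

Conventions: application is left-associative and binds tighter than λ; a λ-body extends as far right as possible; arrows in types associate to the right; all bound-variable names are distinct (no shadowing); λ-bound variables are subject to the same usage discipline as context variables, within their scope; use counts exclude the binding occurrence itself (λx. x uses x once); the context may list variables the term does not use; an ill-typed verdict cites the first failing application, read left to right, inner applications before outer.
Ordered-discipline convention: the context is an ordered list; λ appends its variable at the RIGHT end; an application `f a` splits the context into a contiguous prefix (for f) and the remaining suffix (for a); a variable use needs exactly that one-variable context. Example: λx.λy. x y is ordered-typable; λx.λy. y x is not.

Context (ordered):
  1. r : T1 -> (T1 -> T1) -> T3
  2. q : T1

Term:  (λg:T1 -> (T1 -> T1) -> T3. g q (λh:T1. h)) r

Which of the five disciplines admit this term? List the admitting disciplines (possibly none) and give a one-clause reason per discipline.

admitted by: linear, affine, relevant, unrestricted
use counts: r: 1; q: 1; g (bound): 1; h (bound): 1
uses in reading order: g, q, h, r
typing: well-typed — term : T3
ordered: ✗, no ordered split (uses run g, q, h, r)
linear: ✓, each of r, q, g, h used exactly once
affine: ✓, none of r, q, g, h used more than once
relevant: ✓, every one of r, q, g, h appears
unrestricted: ✓, simply typable at T3; W, C, E all held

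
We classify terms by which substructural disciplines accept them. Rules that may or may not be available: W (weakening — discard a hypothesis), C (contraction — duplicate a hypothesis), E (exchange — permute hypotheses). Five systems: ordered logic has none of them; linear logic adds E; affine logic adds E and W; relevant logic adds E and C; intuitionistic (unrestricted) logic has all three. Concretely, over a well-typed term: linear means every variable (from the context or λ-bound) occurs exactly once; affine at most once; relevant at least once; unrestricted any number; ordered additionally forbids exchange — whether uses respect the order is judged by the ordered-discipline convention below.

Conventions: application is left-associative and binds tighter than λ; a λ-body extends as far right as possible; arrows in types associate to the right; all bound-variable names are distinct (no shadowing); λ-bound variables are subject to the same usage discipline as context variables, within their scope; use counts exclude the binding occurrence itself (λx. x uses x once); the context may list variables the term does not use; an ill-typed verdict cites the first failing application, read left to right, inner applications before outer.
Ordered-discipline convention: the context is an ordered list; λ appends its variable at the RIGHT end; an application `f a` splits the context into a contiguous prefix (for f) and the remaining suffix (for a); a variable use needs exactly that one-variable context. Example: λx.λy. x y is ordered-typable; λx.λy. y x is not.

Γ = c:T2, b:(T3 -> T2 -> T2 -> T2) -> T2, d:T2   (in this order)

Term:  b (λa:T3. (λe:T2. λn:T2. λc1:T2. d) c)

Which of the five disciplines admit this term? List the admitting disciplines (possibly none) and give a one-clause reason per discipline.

admitted by: affine, unrestricted
usage: c: 1, b: 1, d: 1, a (bound): 0, e (bound): 0, n (bound): 0, c1 (bound): 0
use order (left to right): b, d, c
typing: well-typed — term : T2
ordered: ✗, a, e, n, c1 left unused
linear: ✗, a, e, n, c1 left unused
affine: ✓, at most one use each (c, b, d, a, e, n, c1)
relevant: ✗, a, e, n, c1 left unused
unrestricted: ✓, well-typed at T2; no restrictions here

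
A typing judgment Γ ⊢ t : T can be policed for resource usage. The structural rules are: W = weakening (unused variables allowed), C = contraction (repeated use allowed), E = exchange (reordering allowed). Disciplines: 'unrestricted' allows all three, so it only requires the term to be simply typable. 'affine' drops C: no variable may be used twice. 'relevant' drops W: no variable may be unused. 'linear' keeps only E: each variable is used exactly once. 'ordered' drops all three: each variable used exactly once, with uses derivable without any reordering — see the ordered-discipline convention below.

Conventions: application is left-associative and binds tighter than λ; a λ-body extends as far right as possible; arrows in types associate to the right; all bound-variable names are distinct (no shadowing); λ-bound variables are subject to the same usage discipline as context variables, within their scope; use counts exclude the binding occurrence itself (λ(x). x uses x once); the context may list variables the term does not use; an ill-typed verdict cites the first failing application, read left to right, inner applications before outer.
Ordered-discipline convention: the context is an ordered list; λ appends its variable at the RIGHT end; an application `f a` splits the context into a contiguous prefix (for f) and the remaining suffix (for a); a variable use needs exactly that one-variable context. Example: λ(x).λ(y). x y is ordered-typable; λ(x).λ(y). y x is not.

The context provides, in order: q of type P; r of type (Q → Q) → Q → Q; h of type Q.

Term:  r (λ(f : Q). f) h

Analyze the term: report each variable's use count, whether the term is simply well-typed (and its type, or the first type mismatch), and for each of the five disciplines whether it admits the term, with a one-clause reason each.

counts: q: 0; r: 1; h: 1; f [bound]: 1
order of uses: r, f, h
typing: well-typed — term : Q
ordered: ✗, unused: q — weakening required
linear: ✗, unused: q — weakening required
affine: ✓, at most one use each (q, r, h, f)
relevant: ✗, unused: q — weakening required
unrestricted: ✓, typability at Q is all that's needed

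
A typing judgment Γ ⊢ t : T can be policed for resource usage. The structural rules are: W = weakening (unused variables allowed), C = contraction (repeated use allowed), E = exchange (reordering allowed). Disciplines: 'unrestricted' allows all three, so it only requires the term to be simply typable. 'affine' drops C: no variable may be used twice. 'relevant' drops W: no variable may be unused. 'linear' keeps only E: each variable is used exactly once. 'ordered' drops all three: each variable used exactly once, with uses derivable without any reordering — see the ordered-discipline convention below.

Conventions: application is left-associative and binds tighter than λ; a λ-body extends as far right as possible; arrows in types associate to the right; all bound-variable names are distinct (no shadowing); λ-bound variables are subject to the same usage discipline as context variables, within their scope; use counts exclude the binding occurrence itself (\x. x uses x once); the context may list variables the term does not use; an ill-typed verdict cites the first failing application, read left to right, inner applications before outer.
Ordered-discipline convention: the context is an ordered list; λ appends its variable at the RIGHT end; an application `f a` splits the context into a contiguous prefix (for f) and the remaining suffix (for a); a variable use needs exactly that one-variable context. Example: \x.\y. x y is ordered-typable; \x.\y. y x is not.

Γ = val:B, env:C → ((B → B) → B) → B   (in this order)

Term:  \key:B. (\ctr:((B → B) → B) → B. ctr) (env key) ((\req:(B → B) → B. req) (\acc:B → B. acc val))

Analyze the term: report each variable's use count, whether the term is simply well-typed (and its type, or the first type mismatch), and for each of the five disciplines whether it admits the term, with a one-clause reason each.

use counts: val=1, env=1, key (λ-bound)=1, ctr (λ-bound)=1, req (λ-bound)=1, acc (λ-bound)=1
uses in reading order: ctr, env, key, req, acc, val
typing: ill-typed: argument of type B where C is required
ordered ✗ (the type mismatch rejects it)
linear ✗ (not simply typable)
affine ✗ (fails simple typing)
relevant ✗ (a type mismatch blocks all five)
unrestricted ✗ (the type mismatch rejects it)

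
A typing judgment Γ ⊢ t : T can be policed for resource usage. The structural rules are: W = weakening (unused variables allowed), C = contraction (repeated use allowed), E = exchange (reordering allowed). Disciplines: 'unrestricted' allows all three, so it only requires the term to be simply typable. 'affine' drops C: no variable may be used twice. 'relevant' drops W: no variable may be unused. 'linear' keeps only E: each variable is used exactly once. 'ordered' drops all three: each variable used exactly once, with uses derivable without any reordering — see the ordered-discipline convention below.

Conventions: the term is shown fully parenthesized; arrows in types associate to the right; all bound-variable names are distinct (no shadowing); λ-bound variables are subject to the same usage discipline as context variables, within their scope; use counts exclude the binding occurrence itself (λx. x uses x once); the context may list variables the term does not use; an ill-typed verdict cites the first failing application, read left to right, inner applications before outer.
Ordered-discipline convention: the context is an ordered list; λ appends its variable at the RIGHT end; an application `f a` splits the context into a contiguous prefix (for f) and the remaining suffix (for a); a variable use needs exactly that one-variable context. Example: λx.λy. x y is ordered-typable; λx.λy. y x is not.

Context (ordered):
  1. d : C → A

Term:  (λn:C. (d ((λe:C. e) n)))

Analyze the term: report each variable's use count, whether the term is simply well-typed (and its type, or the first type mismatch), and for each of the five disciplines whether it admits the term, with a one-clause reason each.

counts: d=1; n (bound)=1; e (bound)=1
uses in reading order: d, e, n
typing: ✓ — C → A
ordered: ✓, single-use (d, n, e), ordered derivation ok
linear: ✓, exactly-once usage across d, n, e
affine: ✓, d, n, e: no repeats, contraction unneeded
relevant: ✓, every one of d, n, e appears
unrestricted: ✓, simply typable at C → A; W, C, E all held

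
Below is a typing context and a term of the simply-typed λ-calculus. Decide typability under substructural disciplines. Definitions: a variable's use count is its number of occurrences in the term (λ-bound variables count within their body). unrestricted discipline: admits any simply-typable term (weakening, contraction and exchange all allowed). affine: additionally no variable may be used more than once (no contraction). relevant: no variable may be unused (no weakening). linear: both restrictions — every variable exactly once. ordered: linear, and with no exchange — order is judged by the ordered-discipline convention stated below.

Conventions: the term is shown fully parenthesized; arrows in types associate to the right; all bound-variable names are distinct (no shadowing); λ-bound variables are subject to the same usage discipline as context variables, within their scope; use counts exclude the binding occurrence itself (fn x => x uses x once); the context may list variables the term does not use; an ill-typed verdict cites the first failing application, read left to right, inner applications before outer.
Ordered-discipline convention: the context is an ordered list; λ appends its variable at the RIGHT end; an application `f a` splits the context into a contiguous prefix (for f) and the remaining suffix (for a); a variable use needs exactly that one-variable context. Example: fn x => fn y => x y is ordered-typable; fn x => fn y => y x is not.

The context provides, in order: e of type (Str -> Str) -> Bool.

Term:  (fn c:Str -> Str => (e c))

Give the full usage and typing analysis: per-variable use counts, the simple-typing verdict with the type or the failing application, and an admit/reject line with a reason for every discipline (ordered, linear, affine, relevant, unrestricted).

variable uses: e=1; c [bound]=1
order of uses: e, c
typing: well-typed at (Str -> Str) -> Bool
ordered: ✓ — single-use (e, c), ordered derivation ok
linear: ✓ — each of e, c used exactly once
affine: ✓ — no duplicate uses among e, c
relevant: ✓ — e, c: all used, weakening unneeded
unrestricted: ✓ — simply typable at (Str -> Str) -> Bool; W, C, E all held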